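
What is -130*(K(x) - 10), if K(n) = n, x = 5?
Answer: 650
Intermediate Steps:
-130*(K(x) - 10) = -130*(5 - 10) = -130*(-5) = 650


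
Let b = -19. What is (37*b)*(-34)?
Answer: 23902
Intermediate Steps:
(37*b)*(-34) = (37*(-19))*(-34) = -703*(-34) = 23902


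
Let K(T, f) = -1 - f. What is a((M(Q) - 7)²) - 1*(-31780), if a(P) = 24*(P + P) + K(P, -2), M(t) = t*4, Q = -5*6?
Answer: 805973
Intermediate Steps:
Q = -30
M(t) = 4*t
a(P) = 1 + 48*P (a(P) = 24*(P + P) + (-1 - 1*(-2)) = 24*(2*P) + (-1 + 2) = 48*P + 1 = 1 + 48*P)
a((M(Q) - 7)²) - 1*(-31780) = (1 + 48*(4*(-30) - 7)²) - 1*(-31780) = (1 + 48*(-120 - 7)²) + 31780 = (1 + 48*(-127)²) + 31780 = (1 + 48*16129) + 31780 = (1 + 774192) + 31780 = 774193 + 31780 = 805973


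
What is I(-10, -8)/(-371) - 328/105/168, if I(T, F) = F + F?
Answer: 2867/116865 ≈ 0.024533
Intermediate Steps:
I(T, F) = 2*F
I(-10, -8)/(-371) - 328/105/168 = (2*(-8))/(-371) - 328/105/168 = -16*(-1/371) - 328*1/105*(1/168) = 16/371 - 328/105*1/168 = 16/371 - 41/2205 = 2867/116865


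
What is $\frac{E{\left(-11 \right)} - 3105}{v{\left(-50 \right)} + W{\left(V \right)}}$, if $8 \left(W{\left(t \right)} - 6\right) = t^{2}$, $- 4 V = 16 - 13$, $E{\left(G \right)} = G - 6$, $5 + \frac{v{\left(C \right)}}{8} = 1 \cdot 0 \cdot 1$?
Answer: $\frac{399616}{4343} \approx 92.014$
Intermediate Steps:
$v{\left(C \right)} = -40$ ($v{\left(C \right)} = -40 + 8 \cdot 1 \cdot 0 \cdot 1 = -40 + 8 \cdot 0 \cdot 1 = -40 + 8 \cdot 0 = -40 + 0 = -40$)
$E{\left(G \right)} = -6 + G$ ($E{\left(G \right)} = G - 6 = -6 + G$)
$V = - \frac{3}{4}$ ($V = - \frac{16 - 13}{4} = \left(- \frac{1}{4}\right) 3 = - \frac{3}{4} \approx -0.75$)
$W{\left(t \right)} = 6 + \frac{t^{2}}{8}$
$\frac{E{\left(-11 \right)} - 3105}{v{\left(-50 \right)} + W{\left(V \right)}} = \frac{\left(-6 - 11\right) - 3105}{-40 + \left(6 + \frac{\left(- \frac{3}{4}\right)^{2}}{8}\right)} = \frac{-17 - 3105}{-40 + \left(6 + \frac{1}{8} \cdot \frac{9}{16}\right)} = - \frac{3122}{-40 + \left(6 + \frac{9}{128}\right)} = - \frac{3122}{-40 + \frac{777}{128}} = - \frac{3122}{- \frac{4343}{128}} = \left(-3122\right) \left(- \frac{128}{4343}\right) = \frac{399616}{4343}$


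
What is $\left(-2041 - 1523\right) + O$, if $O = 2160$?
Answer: $-1404$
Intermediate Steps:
$\left(-2041 - 1523\right) + O = \left(-2041 - 1523\right) + 2160 = -3564 + 2160 = -1404$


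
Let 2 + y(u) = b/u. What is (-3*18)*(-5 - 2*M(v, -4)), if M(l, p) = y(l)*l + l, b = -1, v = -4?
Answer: 594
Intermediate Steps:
y(u) = -2 - 1/u
M(l, p) = l + l*(-2 - 1/l) (M(l, p) = (-2 - 1/l)*l + l = l*(-2 - 1/l) + l = l + l*(-2 - 1/l))
(-3*18)*(-5 - 2*M(v, -4)) = (-3*18)*(-5 - 2*(-1 - 1*(-4))) = -54*(-5 - 2*(-1 + 4)) = -54*(-5 - 2*3) = -54*(-5 - 6) = -54*(-11) = 594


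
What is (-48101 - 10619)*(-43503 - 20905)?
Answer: 3782037760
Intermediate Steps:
(-48101 - 10619)*(-43503 - 20905) = -58720*(-64408) = 3782037760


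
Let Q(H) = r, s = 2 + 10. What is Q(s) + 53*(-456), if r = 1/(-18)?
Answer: -435025/18 ≈ -24168.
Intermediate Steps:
r = -1/18 ≈ -0.055556
s = 12
Q(H) = -1/18
Q(s) + 53*(-456) = -1/18 + 53*(-456) = -1/18 - 24168 = -435025/18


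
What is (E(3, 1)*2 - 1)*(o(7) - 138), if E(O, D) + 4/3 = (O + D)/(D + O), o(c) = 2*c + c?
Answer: 195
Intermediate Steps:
o(c) = 3*c
E(O, D) = -⅓ (E(O, D) = -4/3 + (O + D)/(D + O) = -4/3 + (D + O)/(D + O) = -4/3 + 1 = -⅓)
(E(3, 1)*2 - 1)*(o(7) - 138) = (-⅓*2 - 1)*(3*7 - 138) = (-⅔ - 1)*(21 - 138) = -5/3*(-117) = 195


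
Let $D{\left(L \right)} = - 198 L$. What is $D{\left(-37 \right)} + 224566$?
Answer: $231892$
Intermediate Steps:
$D{\left(-37 \right)} + 224566 = \left(-198\right) \left(-37\right) + 224566 = 7326 + 224566 = 231892$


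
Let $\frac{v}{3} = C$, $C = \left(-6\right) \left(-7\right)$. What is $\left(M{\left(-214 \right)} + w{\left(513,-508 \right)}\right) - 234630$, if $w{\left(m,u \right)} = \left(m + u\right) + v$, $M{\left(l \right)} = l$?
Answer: $-234713$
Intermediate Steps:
$C = 42$
$v = 126$ ($v = 3 \cdot 42 = 126$)
$w{\left(m,u \right)} = 126 + m + u$ ($w{\left(m,u \right)} = \left(m + u\right) + 126 = 126 + m + u$)
$\left(M{\left(-214 \right)} + w{\left(513,-508 \right)}\right) - 234630 = \left(-214 + \left(126 + 513 - 508\right)\right) - 234630 = \left(-214 + 131\right) - 234630 = -83 - 234630 = -234713$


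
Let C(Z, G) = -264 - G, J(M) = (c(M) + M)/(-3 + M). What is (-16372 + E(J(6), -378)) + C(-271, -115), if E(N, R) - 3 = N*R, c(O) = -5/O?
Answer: -17169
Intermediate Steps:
J(M) = (M - 5/M)/(-3 + M) (J(M) = (-5/M + M)/(-3 + M) = (M - 5/M)/(-3 + M))
E(N, R) = 3 + N*R
(-16372 + E(J(6), -378)) + C(-271, -115) = (-16372 + (3 + ((-5 + 6²)/(6*(-3 + 6)))*(-378))) + (-264 - 1*(-115)) = (-16372 + (3 + ((⅙)*(-5 + 36)/3)*(-378))) + (-264 + 115) = (-16372 + (3 + ((⅙)*(⅓)*31)*(-378))) - 149 = (-16372 + (3 + (31/18)*(-378))) - 149 = (-16372 + (3 - 651)) - 149 = (-16372 - 648) - 149 = -17020 - 149 = -17169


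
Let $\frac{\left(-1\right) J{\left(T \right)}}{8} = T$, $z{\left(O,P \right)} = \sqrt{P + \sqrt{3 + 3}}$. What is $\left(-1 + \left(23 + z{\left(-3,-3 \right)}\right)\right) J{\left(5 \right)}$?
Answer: $-880 - 40 i \sqrt{3 - \sqrt{6}} \approx -880.0 - 29.679 i$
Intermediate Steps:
$z{\left(O,P \right)} = \sqrt{P + \sqrt{6}}$
$J{\left(T \right)} = - 8 T$
$\left(-1 + \left(23 + z{\left(-3,-3 \right)}\right)\right) J{\left(5 \right)} = \left(-1 + \left(23 + \sqrt{-3 + \sqrt{6}}\right)\right) \left(\left(-8\right) 5\right) = \left(22 + \sqrt{-3 + \sqrt{6}}\right) \left(-40\right) = -880 - 40 \sqrt{-3 + \sqrt{6}}$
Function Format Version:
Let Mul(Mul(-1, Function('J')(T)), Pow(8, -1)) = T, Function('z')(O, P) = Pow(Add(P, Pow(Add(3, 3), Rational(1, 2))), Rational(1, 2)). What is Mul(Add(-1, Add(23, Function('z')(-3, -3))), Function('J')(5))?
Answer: Add(-880, Mul(-40, I, Pow(Add(3, Mul(-1, Pow(6, Rational(1, 2)))), Rational(1, 2)))) ≈ Add(-880.00, Mul(-29.679, I))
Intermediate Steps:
Function('z')(O, P) = Pow(Add(P, Pow(6, Rational(1, 2))), Rational(1, 2))
Function('J')(T) = Mul(-8, T)
Mul(Add(-1, Add(23, Function('z')(-3, -3))), Function('J')(5)) = Mul(Add(-1, Add(23, Pow(Add(-3, Pow(6, Rational(1, 2))), Rational(1, 2)))), Mul(-8, 5)) = Mul(Add(22, Pow(Add(-3, Pow(6, Rational(1, 2))), Rational(1, 2))), -40) = Add(-880, Mul(-40, Pow(Add(-3, Pow(6, Rational(1, 2))), Rational(1, 2))))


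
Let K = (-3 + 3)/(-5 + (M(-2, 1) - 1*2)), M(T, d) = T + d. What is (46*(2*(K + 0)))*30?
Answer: 0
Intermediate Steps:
K = 0 (K = (-3 + 3)/(-5 + ((-2 + 1) - 1*2)) = 0/(-5 + (-1 - 2)) = 0/(-5 - 3) = 0/(-8) = 0*(-1/8) = 0)
(46*(2*(K + 0)))*30 = (46*(2*(0 + 0)))*30 = (46*(2*0))*30 = (46*0)*30 = 0*30 = 0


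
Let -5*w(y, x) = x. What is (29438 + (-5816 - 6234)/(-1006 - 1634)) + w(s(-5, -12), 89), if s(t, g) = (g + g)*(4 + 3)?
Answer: 38840689/1320 ≈ 29425.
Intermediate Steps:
s(t, g) = 14*g (s(t, g) = (2*g)*7 = 14*g)
w(y, x) = -x/5
(29438 + (-5816 - 6234)/(-1006 - 1634)) + w(s(-5, -12), 89) = (29438 + (-5816 - 6234)/(-1006 - 1634)) - ⅕*89 = (29438 - 12050/(-2640)) - 89/5 = (29438 - 12050*(-1/2640)) - 89/5 = (29438 + 1205/264) - 89/5 = 7772837/264 - 89/5 = 38840689/1320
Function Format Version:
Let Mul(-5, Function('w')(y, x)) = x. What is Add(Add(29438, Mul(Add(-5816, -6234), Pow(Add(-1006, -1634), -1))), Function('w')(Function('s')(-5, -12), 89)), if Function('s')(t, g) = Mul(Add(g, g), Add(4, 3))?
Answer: Rational(38840689, 1320) ≈ 29425.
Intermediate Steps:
Function('s')(t, g) = Mul(14, g) (Function('s')(t, g) = Mul(Mul(2, g), 7) = Mul(14, g))
Function('w')(y, x) = Mul(Rational(-1, 5), x)
Add(Add(29438, Mul(Add(-5816, -6234), Pow(Add(-1006, -1634), -1))), Function('w')(Function('s')(-5, -12), 89)) = Add(Add(29438, Mul(Add(-5816, -6234), Pow(Add(-1006, -1634), -1))), Mul(Rational(-1, 5), 89)) = Add(Add(29438, Mul(-12050, Pow(-2640, -1))), Rational(-89, 5)) = Add(Add(29438, Mul(-12050, Rational(-1, 2640))), Rational(-89, 5)) = Add(Add(29438, Rational(1205, 264)), Rational(-89, 5)) = Add(Rational(7772837, 264), Rational(-89, 5)) = Rational(38840689, 1320)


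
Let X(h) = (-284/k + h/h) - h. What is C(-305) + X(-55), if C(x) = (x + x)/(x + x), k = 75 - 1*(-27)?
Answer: 2765/51 ≈ 54.216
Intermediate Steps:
k = 102 (k = 75 + 27 = 102)
C(x) = 1 (C(x) = (2*x)/((2*x)) = (2*x)*(1/(2*x)) = 1)
X(h) = -91/51 - h (X(h) = (-284/102 + h/h) - h = (-284*1/102 + 1) - h = (-142/51 + 1) - h = -91/51 - h)
C(-305) + X(-55) = 1 + (-91/51 - 1*(-55)) = 1 + (-91/51 + 55) = 1 + 2714/51 = 2765/51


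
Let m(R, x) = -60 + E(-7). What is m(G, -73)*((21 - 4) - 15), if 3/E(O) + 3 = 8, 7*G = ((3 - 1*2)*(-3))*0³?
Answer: -594/5 ≈ -118.80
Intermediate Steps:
G = 0 (G = (((3 - 1*2)*(-3))*0³)/7 = (((3 - 2)*(-3))*0)/7 = ((1*(-3))*0)/7 = (-3*0)/7 = (⅐)*0 = 0)
E(O) = ⅗ (E(O) = 3/(-3 + 8) = 3/5 = 3*(⅕) = ⅗)
m(R, x) = -297/5 (m(R, x) = -60 + ⅗ = -297/5)
m(G, -73)*((21 - 4) - 15) = -297*((21 - 4) - 15)/5 = -297*(17 - 15)/5 = -297/5*2 = -594/5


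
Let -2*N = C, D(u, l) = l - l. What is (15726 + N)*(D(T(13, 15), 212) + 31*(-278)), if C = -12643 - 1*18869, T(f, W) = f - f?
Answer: -271311876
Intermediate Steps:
T(f, W) = 0
D(u, l) = 0
C = -31512 (C = -12643 - 18869 = -31512)
N = 15756 (N = -1/2*(-31512) = 15756)
(15726 + N)*(D(T(13, 15), 212) + 31*(-278)) = (15726 + 15756)*(0 + 31*(-278)) = 31482*(0 - 8618) = 31482*(-8618) = -271311876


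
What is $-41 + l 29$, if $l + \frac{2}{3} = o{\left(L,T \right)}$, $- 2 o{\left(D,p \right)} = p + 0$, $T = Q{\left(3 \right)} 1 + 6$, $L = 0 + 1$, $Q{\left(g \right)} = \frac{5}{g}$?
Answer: $- \frac{343}{2} \approx -171.5$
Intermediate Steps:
$L = 1$
$T = \frac{23}{3}$ ($T = \frac{5}{3} \cdot 1 + 6 = \frac{5}{3} + 6 = \frac{23}{3} \approx 7.6667$)
$o{\left(D,p \right)} = - \frac{p}{2}$ ($o{\left(D,p \right)} = - \frac{p + 0}{2} = - \frac{p}{2}$)
$l = - \frac{9}{2}$ ($l = - \frac{2}{3} - \frac{23}{6} = - \frac{9}{2} \approx -4.5$)
$-41 + l 29 = -41 - \frac{261}{2} = - \frac{343}{2}$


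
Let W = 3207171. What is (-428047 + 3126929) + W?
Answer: 5906053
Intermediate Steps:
(-428047 + 3126929) + W = (-428047 + 3126929) + 3207171 = 2698882 + 3207171 = 5906053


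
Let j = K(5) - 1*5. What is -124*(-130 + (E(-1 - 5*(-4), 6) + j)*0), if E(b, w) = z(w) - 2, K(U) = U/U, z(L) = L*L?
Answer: 16120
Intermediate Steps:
z(L) = L**2
K(U) = 1
E(b, w) = -2 + w**2 (E(b, w) = w**2 - 2 = -2 + w**2)
j = -4 (j = 1 - 1*5 = 1 - 5 = -4)
-124*(-130 + (E(-1 - 5*(-4), 6) + j)*0) = -124*(-130 + ((-2 + 6**2) - 4)*0) = -124*(-130 + ((-2 + 36) - 4)*0) = -124*(-130 + (34 - 4)*0) = -124*(-130 + 30*0) = -124*(-130 + 0) = -124*(-130) = 16120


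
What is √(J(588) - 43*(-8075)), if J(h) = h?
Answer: √347813 ≈ 589.76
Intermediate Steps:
√(J(588) - 43*(-8075)) = √(588 - 43*(-8075)) = √(588 + 347225) = √347813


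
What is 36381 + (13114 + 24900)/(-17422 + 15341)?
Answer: 75670847/2081 ≈ 36363.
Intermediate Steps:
36381 + (13114 + 24900)/(-17422 + 15341) = 36381 + 38014/(-2081) = 36381 + 38014*(-1/2081) = 36381 - 38014/2081 = 75670847/2081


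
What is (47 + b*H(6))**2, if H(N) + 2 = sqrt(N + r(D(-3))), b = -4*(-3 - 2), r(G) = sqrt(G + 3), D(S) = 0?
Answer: (7 + 20*sqrt(6 + sqrt(3)))**2 ≈ 3920.4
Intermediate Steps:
r(G) = sqrt(3 + G)
b = 20 (b = -4*(-5) = 20)
H(N) = -2 + sqrt(N + sqrt(3)) (H(N) = -2 + sqrt(N + sqrt(3 + 0)) = -2 + sqrt(N + sqrt(3)))
(47 + b*H(6))**2 = (47 + 20*(-2 + sqrt(6 + sqrt(3))))**2 = (47 + (-40 + 20*sqrt(6 + sqrt(3))))**2 = (7 + 20*sqrt(6 + sqrt(3)))**2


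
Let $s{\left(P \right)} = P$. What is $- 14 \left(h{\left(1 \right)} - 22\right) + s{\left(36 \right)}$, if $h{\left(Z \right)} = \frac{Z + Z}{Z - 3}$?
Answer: $358$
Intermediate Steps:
$h{\left(Z \right)} = \frac{2 Z}{-3 + Z}$
$- 14 \left(h{\left(1 \right)} - 22\right) + s{\left(36 \right)} = - 14 \left(2 \cdot 1 \frac{1}{-3 + 1} - 22\right) + 36 = - 14 \left(2 \cdot 1 \frac{1}{-2} - 22\right) + 36 = - 14 \left(2 \cdot 1 \left(- \frac{1}{2}\right) - 22\right) + 36 = - 14 \left(-1 - 22\right) + 36 = \left(-14\right) \left(-23\right) + 36 = 322 + 36 = 358$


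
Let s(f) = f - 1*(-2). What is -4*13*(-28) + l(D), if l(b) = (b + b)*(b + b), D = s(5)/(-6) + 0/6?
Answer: 13153/9 ≈ 1461.4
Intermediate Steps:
s(f) = 2 + f (s(f) = f + 2 = 2 + f)
D = -7/6 (D = (2 + 5)/(-6) + 0/6 = 7*(-1/6) + 0*(1/6) = -7/6 + 0 = -7/6 ≈ -1.1667)
l(b) = 4*b**2 (l(b) = (2*b)*(2*b) = 4*b**2)
-4*13*(-28) + l(D) = -4*13*(-28) + 4*(-7/6)**2 = -52*(-28) + 4*(49/36) = 1456 + 49/9 = 13153/9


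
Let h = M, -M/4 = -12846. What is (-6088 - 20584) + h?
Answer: 24712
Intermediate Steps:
M = 51384 (M = -4*(-12846) = 51384)
h = 51384
(-6088 - 20584) + h = (-6088 - 20584) + 51384 = -26672 + 51384 = 24712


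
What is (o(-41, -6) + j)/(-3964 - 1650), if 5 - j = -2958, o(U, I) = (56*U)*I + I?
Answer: -16733/5614 ≈ -2.9806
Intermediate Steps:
o(U, I) = I + 56*I*U (o(U, I) = 56*I*U + I = I + 56*I*U)
j = 2963 (j = 5 - 1*(-2958) = 5 + 2958 = 2963)
(o(-41, -6) + j)/(-3964 - 1650) = (-6*(1 + 56*(-41)) + 2963)/(-3964 - 1650) = (-6*(1 - 2296) + 2963)/(-5614) = (-6*(-2295) + 2963)*(-1/5614) = (13770 + 2963)*(-1/5614) = 16733*(-1/5614) = -16733/5614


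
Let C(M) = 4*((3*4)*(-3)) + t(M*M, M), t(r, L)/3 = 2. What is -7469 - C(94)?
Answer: -7331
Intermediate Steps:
t(r, L) = 6 (t(r, L) = 3*2 = 6)
C(M) = -138 (C(M) = 4*((3*4)*(-3)) + 6 = 4*(12*(-3)) + 6 = 4*(-36) + 6 = -144 + 6 = -138)
-7469 - C(94) = -7469 - 1*(-138) = -7469 + 138 = -7331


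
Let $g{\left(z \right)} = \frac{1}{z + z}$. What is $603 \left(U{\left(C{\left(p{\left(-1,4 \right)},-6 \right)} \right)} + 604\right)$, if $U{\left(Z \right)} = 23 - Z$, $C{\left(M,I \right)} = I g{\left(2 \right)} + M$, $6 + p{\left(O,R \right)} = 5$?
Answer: $\frac{759177}{2} \approx 3.7959 \cdot 10^{5}$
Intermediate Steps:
$p{\left(O,R \right)} = -1$ ($p{\left(O,R \right)} = -6 + 5 = -1$)
$g{\left(z \right)} = \frac{1}{2 z}$
$C{\left(M,I \right)} = M + \frac{I}{4}$ ($C{\left(M,I \right)} = I \frac{1}{2 \cdot 2} + M = I \frac{1}{2} \cdot \frac{1}{2} + M = I \frac{1}{4} + M = \frac{I}{4} + M = M + \frac{I}{4}$)
$603 \left(U{\left(C{\left(p{\left(-1,4 \right)},-6 \right)} \right)} + 604\right) = 603 \left(\left(23 - \left(-1 + \frac{1}{4} \left(-6\right)\right)\right) + 604\right) = 603 \left(\left(23 - \left(-1 - \frac{3}{2}\right)\right) + 604\right) = 603 \left(\left(23 - - \frac{5}{2}\right) + 604\right) = 603 \left(\left(23 + \frac{5}{2}\right) + 604\right) = 603 \left(\frac{51}{2} + 604\right) = 603 \cdot \frac{1259}{2} = \frac{759177}{2}$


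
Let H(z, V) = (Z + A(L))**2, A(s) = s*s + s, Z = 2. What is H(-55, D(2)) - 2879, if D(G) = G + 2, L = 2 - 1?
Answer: -2863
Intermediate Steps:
L = 1
A(s) = s + s**2 (A(s) = s**2 + s = s + s**2)
D(G) = 2 + G
H(z, V) = 16 (H(z, V) = (2 + 1*(1 + 1))**2 = (2 + 1*2)**2 = (2 + 2)**2 = 4**2 = 16)
H(-55, D(2)) - 2879 = 16 - 2879 = -2863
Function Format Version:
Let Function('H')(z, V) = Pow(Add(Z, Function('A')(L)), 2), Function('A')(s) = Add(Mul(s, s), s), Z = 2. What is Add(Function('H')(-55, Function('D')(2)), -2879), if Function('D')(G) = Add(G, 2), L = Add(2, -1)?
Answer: -2863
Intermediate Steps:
L = 1
Function('A')(s) = Add(s, Pow(s, 2)) (Function('A')(s) = Add(Pow(s, 2), s) = Add(s, Pow(s, 2)))
Function('D')(G) = Add(2, G)
Function('H')(z, V) = 16 (Function('H')(z, V) = Pow(Add(2, Mul(1, Add(1, 1))), 2) = Pow(Add(2, Mul(1, 2)), 2) = Pow(Add(2, 2), 2) = Pow(4, 2) = 16)
Add(Function('H')(-55, Function('D')(2)), -2879) = Add(16, -2879) = -2863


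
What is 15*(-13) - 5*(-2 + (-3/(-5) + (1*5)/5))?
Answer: -193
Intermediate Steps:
15*(-13) - 5*(-2 + (-3/(-5) + (1*5)/5)) = -195 - 5*(-2 + (-3*(-1/5) + 5*(1/5))) = -195 - 5*(-2 + (3/5 + 1)) = -195 - 5*(-2 + 8/5) = -195 - 5*(-2/5) = -195 + 2 = -193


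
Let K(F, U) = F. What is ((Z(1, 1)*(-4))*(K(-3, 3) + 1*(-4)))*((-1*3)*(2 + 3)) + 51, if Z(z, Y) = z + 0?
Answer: -369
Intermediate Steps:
Z(z, Y) = z
((Z(1, 1)*(-4))*(K(-3, 3) + 1*(-4)))*((-1*3)*(2 + 3)) + 51 = ((1*(-4))*(-3 + 1*(-4)))*((-1*3)*(2 + 3)) + 51 = (-4*(-3 - 4))*(-3*5) + 51 = -4*(-7)*(-15) + 51 = 28*(-15) + 51 = -420 + 51 = -369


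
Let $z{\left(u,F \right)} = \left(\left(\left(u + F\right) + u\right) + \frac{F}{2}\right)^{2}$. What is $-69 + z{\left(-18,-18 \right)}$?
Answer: $3900$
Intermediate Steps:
$z{\left(u,F \right)} = \left(2 u + \frac{3 F}{2}\right)^{2}$ ($z{\left(u,F \right)} = \left(\left(\left(F + u\right) + u\right) + F \frac{1}{2}\right)^{2} = \left(\left(F + 2 u\right) + \frac{F}{2}\right)^{2} = \left(2 u + \frac{3 F}{2}\right)^{2}$)
$-69 + z{\left(-18,-18 \right)} = -69 + \frac{\left(3 \left(-18\right) + 4 \left(-18\right)\right)^{2}}{4} = -69 + \frac{\left(-54 - 72\right)^{2}}{4} = -69 + \frac{\left(-126\right)^{2}}{4} = -69 + \frac{1}{4} \cdot 15876 = -69 + 3969 = 3900$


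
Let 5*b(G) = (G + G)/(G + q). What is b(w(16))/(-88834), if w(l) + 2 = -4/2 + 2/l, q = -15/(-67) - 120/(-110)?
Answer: -22847/3352373075 ≈ -6.8152e-6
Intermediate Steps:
q = 969/737 (q = -15*(-1/67) - 120*(-1/110) = 15/67 + 12/11 = 969/737 ≈ 1.3148)
w(l) = -4 + 2/l (w(l) = -2 + (-4/2 + 2/l) = -2 + (-4*½ + 2/l) = -2 + (-2 + 2/l) = -4 + 2/l)
b(G) = 2*G/(5*(969/737 + G)) (b(G) = ((G + G)/(G + 969/737))/5 = ((2*G)/(969/737 + G))/5 = (2*G/(969/737 + G))/5 = 2*G/(5*(969/737 + G)))
b(w(16))/(-88834) = (1474*(-4 + 2/16)/(5*(969 + 737*(-4 + 2/16))))/(-88834) = (1474*(-4 + 2*(1/16))/(5*(969 + 737*(-4 + 2*(1/16)))))*(-1/88834) = (1474*(-4 + ⅛)/(5*(969 + 737*(-4 + ⅛))))*(-1/88834) = ((1474/5)*(-31/8)/(969 + 737*(-31/8)))*(-1/88834) = ((1474/5)*(-31/8)/(969 - 22847/8))*(-1/88834) = ((1474/5)*(-31/8)/(-15095/8))*(-1/88834) = ((1474/5)*(-31/8)*(-8/15095))*(-1/88834) = (45694/75475)*(-1/88834) = -22847/3352373075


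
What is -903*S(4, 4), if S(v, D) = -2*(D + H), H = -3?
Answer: 1806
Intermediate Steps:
S(v, D) = 6 - 2*D (S(v, D) = -2*(D - 3) = -2*(-3 + D) = 6 - 2*D)
-903*S(4, 4) = -903*(6 - 2*4) = -903*(6 - 8) = -903*(-2) = 1806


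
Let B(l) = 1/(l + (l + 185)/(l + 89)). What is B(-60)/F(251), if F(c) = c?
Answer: -29/405365 ≈ -7.1540e-5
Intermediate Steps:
B(l) = 1/(l + (185 + l)/(89 + l))
B(-60)/F(251) = ((89 - 60)/(185 + (-60)**2 + 90*(-60)))/251 = (29/(185 + 3600 - 5400))*(1/251) = (29/(-1615))*(1/251) = -1/1615*29*(1/251) = -29/1615*1/251 = -29/405365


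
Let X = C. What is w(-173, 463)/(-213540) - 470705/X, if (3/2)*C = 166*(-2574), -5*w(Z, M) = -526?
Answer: 13956163729/8448354200 ≈ 1.6519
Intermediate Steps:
w(Z, M) = 526/5 (w(Z, M) = -⅕*(-526) = 526/5)
C = -284856 (C = 2*(166*(-2574))/3 = (⅔)*(-427284) = -284856)
X = -284856
w(-173, 463)/(-213540) - 470705/X = (526/5)/(-213540) - 470705/(-284856) = (526/5)*(-1/213540) - 470705*(-1/284856) = -263/533850 + 470705/284856 = 13956163729/8448354200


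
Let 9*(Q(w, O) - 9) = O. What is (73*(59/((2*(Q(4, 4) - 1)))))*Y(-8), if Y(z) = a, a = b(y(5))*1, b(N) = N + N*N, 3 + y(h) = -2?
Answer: 193815/38 ≈ 5100.4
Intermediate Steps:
y(h) = -5 (y(h) = -3 - 2 = -5)
Q(w, O) = 9 + O/9
b(N) = N + N**2
a = 20 (a = -5*(1 - 5)*1 = -5*(-4)*1 = 20*1 = 20)
Y(z) = 20
(73*(59/((2*(Q(4, 4) - 1)))))*Y(-8) = (73*(59/((2*((9 + (1/9)*4) - 1)))))*20 = (73*(59/((2*((9 + 4/9) - 1)))))*20 = (73*(59/((2*(85/9 - 1)))))*20 = (73*(59/((2*(76/9)))))*20 = (73*(59/(152/9)))*20 = (73*(59*(9/152)))*20 = (73*(531/152))*20 = (38763/152)*20 = 193815/38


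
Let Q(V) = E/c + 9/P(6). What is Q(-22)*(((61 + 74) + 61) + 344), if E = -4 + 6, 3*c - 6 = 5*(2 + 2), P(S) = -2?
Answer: -29970/13 ≈ -2305.4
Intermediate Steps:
c = 26/3 (c = 2 + (5*(2 + 2))/3 = 2 + (5*4)/3 = 2 + (⅓)*20 = 2 + 20/3 = 26/3 ≈ 8.6667)
E = 2
Q(V) = -111/26 (Q(V) = 2/(26/3) + 9/(-2) = 2*(3/26) + 9*(-½) = 3/13 - 9/2 = -111/26)
Q(-22)*(((61 + 74) + 61) + 344) = -111*(((61 + 74) + 61) + 344)/26 = -111*((135 + 61) + 344)/26 = -111*(196 + 344)/26 = -111/26*540 = -29970/13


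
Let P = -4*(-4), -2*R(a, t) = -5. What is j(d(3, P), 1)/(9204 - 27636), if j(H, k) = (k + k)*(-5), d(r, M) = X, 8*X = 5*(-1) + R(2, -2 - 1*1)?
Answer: 5/9216 ≈ 0.00054253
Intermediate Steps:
R(a, t) = 5/2 (R(a, t) = -½*(-5) = 5/2)
P = 16
X = -5/16 (X = (5*(-1) + 5/2)/8 = (-5 + 5/2)/8 = (⅛)*(-5/2) = -5/16 ≈ -0.31250)
d(r, M) = -5/16
j(H, k) = -10*k (j(H, k) = (2*k)*(-5) = -10*k)
j(d(3, P), 1)/(9204 - 27636) = (-10*1)/(9204 - 27636) = -10/(-18432) = -10*(-1/18432) = 5/9216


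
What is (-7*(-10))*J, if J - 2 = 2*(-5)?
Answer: -560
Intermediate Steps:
J = -8 (J = 2 + 2*(-5) = 2 - 10 = -8)
(-7*(-10))*J = -7*(-10)*(-8) = 70*(-8) = -560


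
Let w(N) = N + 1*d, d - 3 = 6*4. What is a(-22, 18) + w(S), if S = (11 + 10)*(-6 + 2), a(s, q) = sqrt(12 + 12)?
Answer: -57 + 2*sqrt(6) ≈ -52.101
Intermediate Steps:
d = 27 (d = 3 + 6*4 = 3 + 24 = 27)
a(s, q) = 2*sqrt(6) (a(s, q) = sqrt(24) = 2*sqrt(6))
S = -84 (S = 21*(-4) = -84)
w(N) = 27 + N (w(N) = N + 1*27 = N + 27 = 27 + N)
a(-22, 18) + w(S) = 2*sqrt(6) + (27 - 84) = 2*sqrt(6) - 57 = -57 + 2*sqrt(6)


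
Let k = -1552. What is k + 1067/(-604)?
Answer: -938475/604 ≈ -1553.8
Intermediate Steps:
k + 1067/(-604) = -1552 + 1067/(-604) = -1552 - 1/604*1067 = -1552 - 1067/604 = -938475/604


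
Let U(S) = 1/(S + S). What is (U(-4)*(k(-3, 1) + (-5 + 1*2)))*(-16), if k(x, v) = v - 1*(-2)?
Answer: 0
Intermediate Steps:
k(x, v) = 2 + v (k(x, v) = v + 2 = 2 + v)
U(S) = 1/(2*S)
(U(-4)*(k(-3, 1) + (-5 + 1*2)))*(-16) = (((½)/(-4))*((2 + 1) + (-5 + 1*2)))*(-16) = (((½)*(-¼))*(3 + (-5 + 2)))*(-16) = -(3 - 3)/8*(-16) = -⅛*0*(-16) = 0*(-16) = 0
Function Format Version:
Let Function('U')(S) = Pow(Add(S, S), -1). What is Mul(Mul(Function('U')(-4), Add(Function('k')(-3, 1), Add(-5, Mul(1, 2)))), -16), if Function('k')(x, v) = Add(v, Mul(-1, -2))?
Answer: 0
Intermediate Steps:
Function('k')(x, v) = Add(2, v) (Function('k')(x, v) = Add(v, 2) = Add(2, v))
Function('U')(S) = Mul(Rational(1, 2), Pow(S, -1)) (Function('U')(S) = Pow(Mul(2, S), -1) = Mul(Rational(1, 2), Pow(S, -1)))
Mul(Mul(Function('U')(-4), Add(Function('k')(-3, 1), Add(-5, Mul(1, 2)))), -16) = Mul(Mul(Mul(Rational(1, 2), Pow(-4, -1)), Add(Add(2, 1), Add(-5, Mul(1, 2)))), -16) = Mul(Mul(Mul(Rational(1, 2), Rational(-1, 4)), Add(3, Add(-5, 2))), -16) = Mul(Mul(Rational(-1, 8), Add(3, -3)), -16) = Mul(Mul(Rational(-1, 8), 0), -16) = Mul(0, -16) = 0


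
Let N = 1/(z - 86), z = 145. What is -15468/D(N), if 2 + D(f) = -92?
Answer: 7734/47 ≈ 164.55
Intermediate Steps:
N = 1/59 (N = 1/(145 - 86) = 1/59 ≈ 0.016949)
D(f) = -94 (D(f) = -2 - 92 = -94)
-15468/D(N) = -15468/(-94) = -15468*(-1/94) = 7734/47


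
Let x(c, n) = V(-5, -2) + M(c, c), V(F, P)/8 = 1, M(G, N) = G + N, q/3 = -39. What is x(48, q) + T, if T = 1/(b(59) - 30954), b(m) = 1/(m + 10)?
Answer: 222125731/2135825 ≈ 104.00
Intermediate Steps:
q = -117 (q = 3*(-39) = -117)
V(F, P) = 8 (V(F, P) = 8*1 = 8)
x(c, n) = 8 + 2*c (x(c, n) = 8 + (c + c) = 8 + 2*c)
b(m) = 1/(10 + m)
T = -69/2135825 (T = 1/(1/(10 + 59) - 30954) = 1/(1/69 - 30954) = 1/(-2135825/69) = -69/2135825 ≈ -3.2306e-5)
x(48, q) + T = (8 + 2*48) - 69/2135825 = (8 + 96) - 69/2135825 = 104 - 69/2135825 = 222125731/2135825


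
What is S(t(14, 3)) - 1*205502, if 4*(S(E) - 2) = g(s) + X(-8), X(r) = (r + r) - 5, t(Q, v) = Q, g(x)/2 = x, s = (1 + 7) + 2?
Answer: -822001/4 ≈ -2.0550e+5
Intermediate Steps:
s = 10 (s = 8 + 2 = 10)
g(x) = 2*x
X(r) = -5 + 2*r (X(r) = 2*r - 5 = -5 + 2*r)
S(E) = 7/4 (S(E) = 2 + (2*10 + (-5 + 2*(-8)))/4 = 2 + (20 + (-5 - 16))/4 = 2 + (20 - 21)/4 = 2 + (¼)*(-1) = 2 - ¼ = 7/4)
S(t(14, 3)) - 1*205502 = 7/4 - 1*205502 = 7/4 - 205502 = -822001/4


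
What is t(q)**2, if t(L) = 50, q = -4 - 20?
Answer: 2500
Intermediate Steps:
q = -24
t(q)**2 = 50**2 = 2500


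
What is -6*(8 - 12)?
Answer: 24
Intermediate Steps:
-6*(8 - 12) = -6*(-4) = 24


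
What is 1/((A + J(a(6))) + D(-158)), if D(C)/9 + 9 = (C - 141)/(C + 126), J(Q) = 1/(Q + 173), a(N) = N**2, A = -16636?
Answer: -6688/111240845 ≈ -6.0122e-5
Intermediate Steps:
J(Q) = 1/(173 + Q)
D(C) = -81 + 9*(-141 + C)/(126 + C) (D(C) = -81 + 9*((C - 141)/(C + 126)) = -81 + 9*((-141 + C)/(126 + C)) = -81 + 9*(-141 + C)/(126 + C))
1/((A + J(a(6))) + D(-158)) = 1/((-16636 + 1/(173 + 6**2)) + 9*(-1275 - 8*(-158))/(126 - 158)) = 1/((-16636 + 1/(173 + 36)) + 9*(-1275 + 1264)/(-32)) = 1/((-16636 + 1/209) + 9*(-1/32)*(-11)) = 1/((-16636 + 1/209) + 99/32) = 1/(-3476923/209 + 99/32) = 1/(-111240845/6688) = -6688/111240845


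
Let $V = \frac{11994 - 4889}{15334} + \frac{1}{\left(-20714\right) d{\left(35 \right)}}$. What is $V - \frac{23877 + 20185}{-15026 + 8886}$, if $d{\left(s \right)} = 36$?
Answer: $\frac{67045433985059}{8776074791880} \approx 7.6396$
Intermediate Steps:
$V = \frac{2649105793}{5717312568}$ ($V = \frac{11994 - 4889}{15334} + \frac{1}{\left(-20714\right) 36} = 7105 \cdot \frac{1}{15334} - \frac{1}{745704} = \frac{7105}{15334} - \frac{1}{745704} = \frac{2649105793}{5717312568} \approx 0.46335$)
$V - \frac{23877 + 20185}{-15026 + 8886} = \frac{2649105793}{5717312568} - \frac{23877 + 20185}{-15026 + 8886} = \frac{2649105793}{5717312568} - \frac{44062}{-6140} = \frac{2649105793}{5717312568} - 44062 \left(- \frac{1}{6140}\right) = \frac{2649105793}{5717312568} - - \frac{22031}{3070} = \frac{2649105793}{5717312568} + \frac{22031}{3070} = \frac{67045433985059}{8776074791880}$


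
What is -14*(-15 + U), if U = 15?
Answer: 0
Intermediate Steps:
-14*(-15 + U) = -14*(-15 + 15) = -14*0 = 0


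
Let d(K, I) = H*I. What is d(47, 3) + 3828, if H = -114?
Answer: 3486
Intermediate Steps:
d(K, I) = -114*I
d(47, 3) + 3828 = -114*3 + 3828 = -342 + 3828 = 3486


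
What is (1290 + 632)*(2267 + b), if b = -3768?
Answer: -2884922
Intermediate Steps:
(1290 + 632)*(2267 + b) = (1290 + 632)*(2267 - 3768) = 1922*(-1501) = -2884922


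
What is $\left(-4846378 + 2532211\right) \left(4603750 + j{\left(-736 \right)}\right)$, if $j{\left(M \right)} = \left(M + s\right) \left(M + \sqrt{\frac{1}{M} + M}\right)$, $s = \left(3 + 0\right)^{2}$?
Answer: $-11892092291274 + \frac{1682399409 i \sqrt{24918062}}{184} \approx -1.1892 \cdot 10^{13} + 4.5642 \cdot 10^{10} i$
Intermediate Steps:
$s = 9$ ($s = 3^{2} = 9$)
$j{\left(M \right)} = \left(9 + M\right) \left(M + \sqrt{M + \frac{1}{M}}\right)$ ($j{\left(M \right)} = \left(M + 9\right) \left(M + \sqrt{\frac{1}{M} + M}\right) = \left(9 + M\right) \left(M + \sqrt{M + \frac{1}{M}}\right)$)
$\left(-4846378 + 2532211\right) \left(4603750 + j{\left(-736 \right)}\right) = \left(-4846378 + 2532211\right) \left(4603750 + \left(\left(-736\right)^{2} + 9 \left(-736\right) + 9 \sqrt{-736 + \frac{1}{-736}} - 736 \sqrt{-736 + \frac{1}{-736}}\right)\right) = - 2314167 \left(4603750 + \left(541696 - 6624 + 9 \sqrt{-736 - \frac{1}{736}} - 736 \sqrt{-736 - \frac{1}{736}}\right)\right) = - 2314167 \left(4603750 + \left(541696 - 6624 + 9 \sqrt{- \frac{541697}{736}} - 736 \sqrt{- \frac{541697}{736}}\right)\right) = - 2314167 \left(4603750 + \left(541696 - 6624 + 9 \frac{i \sqrt{24918062}}{184} - 736 \frac{i \sqrt{24918062}}{184}\right)\right) = - 2314167 \left(4603750 + \left(541696 - 6624 + \frac{9 i \sqrt{24918062}}{184} - 4 i \sqrt{24918062}\right)\right) = - 2314167 \left(4603750 + \left(535072 - \frac{727 i \sqrt{24918062}}{184}\right)\right) = - 2314167 \left(5138822 - \frac{727 i \sqrt{24918062}}{184}\right) = -11892092291274 + \frac{1682399409 i \sqrt{24918062}}{184}$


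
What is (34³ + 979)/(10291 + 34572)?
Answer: 40283/44863 ≈ 0.89791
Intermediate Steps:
(34³ + 979)/(10291 + 34572) = (39304 + 979)/44863 = 40283*(1/44863) = 40283/44863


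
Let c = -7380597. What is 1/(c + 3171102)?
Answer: -1/4209495 ≈ -2.3756e-7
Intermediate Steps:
1/(c + 3171102) = 1/(-7380597 + 3171102) = 1/(-4209495) = -1/4209495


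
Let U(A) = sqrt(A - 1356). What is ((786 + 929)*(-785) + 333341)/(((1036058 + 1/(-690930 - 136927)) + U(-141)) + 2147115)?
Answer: -2209795281744898748533880/6944342550861477543103753 + 694211493294815366*I*sqrt(1497)/6944342550861477543103753 ≈ -0.31822 + 3.8679e-6*I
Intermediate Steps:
U(A) = sqrt(-1356 + A)
((786 + 929)*(-785) + 333341)/(((1036058 + 1/(-690930 - 136927)) + U(-141)) + 2147115) = ((786 + 929)*(-785) + 333341)/(((1036058 + 1/(-690930 - 136927)) + sqrt(-1356 - 141)) + 2147115) = (1715*(-785) + 333341)/(((1036058 + 1/(-827857)) + sqrt(-1497)) + 2147115) = (-1346275 + 333341)/(((1036058 - 1/827857) + I*sqrt(1497)) + 2147115) = -1012934/((857707867705/827857 + I*sqrt(1497)) + 2147115) = -1012934/(2635212050260/827857 + I*sqrt(1497))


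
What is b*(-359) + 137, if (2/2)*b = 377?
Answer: -135206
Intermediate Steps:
b = 377
b*(-359) + 137 = 377*(-359) + 137 = -135343 + 137 = -135206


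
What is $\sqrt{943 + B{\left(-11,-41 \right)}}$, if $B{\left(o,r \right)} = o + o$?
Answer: $\sqrt{921} \approx 30.348$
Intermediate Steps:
$B{\left(o,r \right)} = 2 o$
$\sqrt{943 + B{\left(-11,-41 \right)}} = \sqrt{943 + 2 \left(-11\right)} = \sqrt{943 - 22} = \sqrt{921}$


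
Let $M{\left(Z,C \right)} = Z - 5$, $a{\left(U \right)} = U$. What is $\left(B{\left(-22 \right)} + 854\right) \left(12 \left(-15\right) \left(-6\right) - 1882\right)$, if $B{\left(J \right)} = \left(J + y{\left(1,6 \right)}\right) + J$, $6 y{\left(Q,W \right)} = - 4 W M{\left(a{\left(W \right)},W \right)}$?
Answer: $-646412$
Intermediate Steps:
$M{\left(Z,C \right)} = -5 + Z$
$y{\left(Q,W \right)} = - \frac{2 W \left(-5 + W\right)}{3}$ ($y{\left(Q,W \right)} = \frac{- 4 W \left(-5 + W\right)}{6} = \frac{\left(-4\right) W \left(-5 + W\right)}{6} = - \frac{2 W \left(-5 + W\right)}{3}$)
$B{\left(J \right)} = -4 + 2 J$ ($B{\left(J \right)} = \left(J + \frac{2}{3} \cdot 6 \left(5 - 6\right)\right) + J = \left(J + \frac{2}{3} \cdot 6 \left(-1\right)\right) + J = \left(J - 4\right) + J = \left(-4 + J\right) + J = -4 + 2 J$)
$\left(B{\left(-22 \right)} + 854\right) \left(12 \left(-15\right) \left(-6\right) - 1882\right) = \left(\left(-4 + 2 \left(-22\right)\right) + 854\right) \left(12 \left(-15\right) \left(-6\right) - 1882\right) = \left(\left(-4 - 44\right) + 854\right) \left(\left(-180\right) \left(-6\right) - 1882\right) = \left(-48 + 854\right) \left(1080 - 1882\right) = 806 \left(-802\right) = -646412$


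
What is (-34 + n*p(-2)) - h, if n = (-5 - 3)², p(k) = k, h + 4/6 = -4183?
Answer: 12065/3 ≈ 4021.7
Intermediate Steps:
h = -12551/3 (h = -⅔ - 4183 = -12551/3 ≈ -4183.7)
n = 64 (n = (-8)² = 64)
(-34 + n*p(-2)) - h = (-34 + 64*(-2)) - 1*(-12551/3) = (-34 - 128) + 12551/3 = -162 + 12551/3 = 12065/3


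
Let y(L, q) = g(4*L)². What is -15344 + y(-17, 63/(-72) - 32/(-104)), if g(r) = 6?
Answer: -15308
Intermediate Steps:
y(L, q) = 36 (y(L, q) = 6² = 36)
-15344 + y(-17, 63/(-72) - 32/(-104)) = -15344 + 36 = -15308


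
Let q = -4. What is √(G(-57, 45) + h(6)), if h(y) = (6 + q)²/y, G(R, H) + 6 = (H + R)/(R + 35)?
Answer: I*√5214/33 ≈ 2.1881*I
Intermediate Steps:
G(R, H) = -6 + (H + R)/(35 + R) (G(R, H) = -6 + (H + R)/(R + 35) = -6 + (H + R)/(35 + R))
h(y) = 4/y (h(y) = (6 - 4)²/y = 2²/y = 4/y)
√(G(-57, 45) + h(6)) = √((-210 + 45 - 5*(-57))/(35 - 57) + 4/6) = √((-210 + 45 + 285)/(-22) + 4*(⅙)) = √(-1/22*120 + ⅔) = √(-60/11 + ⅔) = √(-158/33) = I*√5214/33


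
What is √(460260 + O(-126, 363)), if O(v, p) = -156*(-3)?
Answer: 54*√158 ≈ 678.77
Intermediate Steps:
O(v, p) = 468
√(460260 + O(-126, 363)) = √(460260 + 468) = √460728 = 54*√158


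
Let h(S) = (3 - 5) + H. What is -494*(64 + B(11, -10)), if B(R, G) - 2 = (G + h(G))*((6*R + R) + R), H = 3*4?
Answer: -32604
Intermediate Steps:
H = 12
h(S) = 10 (h(S) = (3 - 5) + 12 = -2 + 12 = 10)
B(R, G) = 2 + 8*R*(10 + G) (B(R, G) = 2 + (G + 10)*((6*R + R) + R) = 2 + (10 + G)*(7*R + R) = 2 + (10 + G)*(8*R) = 2 + 8*R*(10 + G))
-494*(64 + B(11, -10)) = -494*(64 + (2 + 80*11 + 8*(-10)*11)) = -494*(64 + (2 + 880 - 880)) = -494*(64 + 2) = -494*66 = -32604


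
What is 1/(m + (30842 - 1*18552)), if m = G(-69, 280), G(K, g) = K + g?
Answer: 1/12501 ≈ 7.9994e-5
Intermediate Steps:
m = 211 (m = -69 + 280 = 211)
1/(m + (30842 - 1*18552)) = 1/(211 + (30842 - 1*18552)) = 1/(211 + (30842 - 18552)) = 1/(211 + 12290) = 1/12501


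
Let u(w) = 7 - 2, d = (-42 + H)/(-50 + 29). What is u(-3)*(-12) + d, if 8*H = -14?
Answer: -695/12 ≈ -57.917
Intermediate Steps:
H = -7/4 (H = (⅛)*(-14) = -7/4 ≈ -1.7500)
d = 25/12 (d = (-42 - 7/4)/(-50 + 29) = -175/4/(-21) = -175/4*(-1/21) = 25/12 ≈ 2.0833)
u(w) = 5
u(-3)*(-12) + d = 5*(-12) + 25/12 = -60 + 25/12 = -695/12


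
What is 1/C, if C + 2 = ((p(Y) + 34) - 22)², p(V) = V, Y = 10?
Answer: 1/482 ≈ 0.0020747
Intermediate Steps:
C = 482 (C = -2 + ((10 + 34) - 22)² = -2 + (44 - 22)² = -2 + 22² = -2 + 484 = 482)
1/C = 1/482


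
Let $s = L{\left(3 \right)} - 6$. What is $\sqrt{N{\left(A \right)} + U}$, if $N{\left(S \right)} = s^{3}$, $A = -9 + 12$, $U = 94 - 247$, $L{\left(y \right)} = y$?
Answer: $6 i \sqrt{5} \approx 13.416 i$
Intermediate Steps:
$U = -153$ ($U = 94 - 247 = -153$)
$A = 3$
$s = -3$ ($s = 3 - 6 = -3$)
$N{\left(S \right)} = -27$ ($N{\left(S \right)} = \left(-3\right)^{3} = -27$)
$\sqrt{N{\left(A \right)} + U} = \sqrt{-27 - 153} = \sqrt{-180} = 6 i \sqrt{5}$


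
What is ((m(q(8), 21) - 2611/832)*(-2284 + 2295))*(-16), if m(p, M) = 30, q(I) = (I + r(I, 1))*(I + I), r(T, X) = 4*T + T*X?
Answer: -245839/52 ≈ -4727.7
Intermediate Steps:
q(I) = 12*I**2 (q(I) = (I + I*(4 + 1))*(I + I) = (I + I*5)*(2*I) = (I + 5*I)*(2*I) = (6*I)*(2*I) = 12*I**2)
((m(q(8), 21) - 2611/832)*(-2284 + 2295))*(-16) = ((30 - 2611/832)*(-2284 + 2295))*(-16) = ((30 - 2611*1/832)*11)*(-16) = ((30 - 2611/832)*11)*(-16) = ((22349/832)*11)*(-16) = (245839/832)*(-16) = -245839/52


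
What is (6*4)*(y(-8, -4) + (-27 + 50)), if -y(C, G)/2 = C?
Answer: 936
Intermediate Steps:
y(C, G) = -2*C
(6*4)*(y(-8, -4) + (-27 + 50)) = (6*4)*(-2*(-8) + (-27 + 50)) = 24*(16 + 23) = 24*39 = 936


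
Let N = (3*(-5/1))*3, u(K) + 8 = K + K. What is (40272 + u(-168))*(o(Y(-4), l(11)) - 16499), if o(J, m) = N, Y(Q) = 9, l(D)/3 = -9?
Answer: -660568832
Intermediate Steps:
l(D) = -27 (l(D) = 3*(-9) = -27)
u(K) = -8 + 2*K (u(K) = -8 + (K + K) = -8 + 2*K)
N = -45 (N = (3*(-5*1))*3 = (3*(-5))*3 = -15*3 = -45)
o(J, m) = -45
(40272 + u(-168))*(o(Y(-4), l(11)) - 16499) = (40272 + (-8 + 2*(-168)))*(-45 - 16499) = (40272 + (-8 - 336))*(-16544) = (40272 - 344)*(-16544) = 39928*(-16544) = -660568832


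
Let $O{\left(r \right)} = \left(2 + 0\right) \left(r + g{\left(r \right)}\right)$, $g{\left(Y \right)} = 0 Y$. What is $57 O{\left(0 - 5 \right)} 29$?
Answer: $-16530$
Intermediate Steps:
$g{\left(Y \right)} = 0$
$O{\left(r \right)} = 2 r$ ($O{\left(r \right)} = \left(2 + 0\right) \left(r + 0\right) = 2 r$)
$57 O{\left(0 - 5 \right)} 29 = 57 \cdot 2 \left(0 - 5\right) 29 = 57 \cdot 2 \left(-5\right) 29 = 57 \left(-10\right) 29 = \left(-570\right) 29 = -16530$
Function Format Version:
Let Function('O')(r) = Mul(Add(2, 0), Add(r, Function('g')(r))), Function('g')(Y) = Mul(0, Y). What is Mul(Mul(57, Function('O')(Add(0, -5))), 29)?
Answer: -16530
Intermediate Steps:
Function('g')(Y) = 0
Function('O')(r) = Mul(2, r) (Function('O')(r) = Mul(Add(2, 0), Add(r, 0)) = Mul(2, r))
Mul(Mul(57, Function('O')(Add(0, -5))), 29) = Mul(Mul(57, Mul(2, Add(0, -5))), 29) = Mul(Mul(57, Mul(2, -5)), 29) = Mul(Mul(57, -10), 29) = Mul(-570, 29) = -16530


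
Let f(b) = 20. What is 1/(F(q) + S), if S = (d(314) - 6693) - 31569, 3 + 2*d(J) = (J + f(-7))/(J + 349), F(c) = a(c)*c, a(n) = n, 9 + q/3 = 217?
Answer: 1326/465575509 ≈ 2.8481e-6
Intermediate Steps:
q = 624 (q = -27 + 3*217 = -27 + 651 = 624)
F(c) = c² (F(c) = c*c = c²)
d(J) = -3/2 + (20 + J)/(2*(349 + J)) (d(J) = -3/2 + ((J + 20)/(J + 349))/2 = -3/2 + ((20 + J)/(349 + J))/2 = -3/2 + (20 + J)/(2*(349 + J)))
S = -50737067/1326 (S = ((-1027/2 - 1*314)/(349 + 314) - 6693) - 31569 = ((-1027/2 - 314)/663 - 6693) - 31569 = ((1/663)*(-1655/2) - 6693) - 31569 = (-1655/1326 - 6693) - 31569 = -8876573/1326 - 31569 = -50737067/1326 ≈ -38263.)
1/(F(q) + S) = 1/(624² - 50737067/1326) = 1/(389376 - 50737067/1326) = 1/(465575509/1326) = 1326/465575509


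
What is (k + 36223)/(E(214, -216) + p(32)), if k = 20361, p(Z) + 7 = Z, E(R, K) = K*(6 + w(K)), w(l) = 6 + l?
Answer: 56584/44089 ≈ 1.2834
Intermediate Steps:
E(R, K) = K*(12 + K) (E(R, K) = K*(6 + (6 + K)) = K*(12 + K))
p(Z) = -7 + Z
(k + 36223)/(E(214, -216) + p(32)) = (20361 + 36223)/(-216*(12 - 216) + (-7 + 32)) = 56584/(-216*(-204) + 25) = 56584/(44064 + 25) = 56584/44089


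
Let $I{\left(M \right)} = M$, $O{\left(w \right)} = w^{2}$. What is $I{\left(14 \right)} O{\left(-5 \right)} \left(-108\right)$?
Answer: $-37800$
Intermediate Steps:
$I{\left(14 \right)} O{\left(-5 \right)} \left(-108\right) = 14 \left(-5\right)^{2} \left(-108\right) = 14 \cdot 25 \left(-108\right) = 350 \left(-108\right) = -37800$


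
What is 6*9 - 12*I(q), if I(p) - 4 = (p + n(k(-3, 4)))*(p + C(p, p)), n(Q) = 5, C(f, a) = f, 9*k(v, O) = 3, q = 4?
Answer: -858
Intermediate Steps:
k(v, O) = 1/3 (k(v, O) = (1/9)*3 = 1/3)
I(p) = 4 + 2*p*(5 + p) (I(p) = 4 + (p + 5)*(p + p) = 4 + (5 + p)*(2*p) = 4 + 2*p*(5 + p))
6*9 - 12*I(q) = 6*9 - 12*(4 + 2*4**2 + 10*4) = 54 - 12*(4 + 2*16 + 40) = 54 - 12*(4 + 32 + 40) = 54 - 12*76 = 54 - 912 = -858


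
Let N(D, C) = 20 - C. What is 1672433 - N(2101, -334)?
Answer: 1672079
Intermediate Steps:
1672433 - N(2101, -334) = 1672433 - (20 - 1*(-334)) = 1672433 - (20 + 334) = 1672433 - 1*354 = 1672433 - 354 = 1672079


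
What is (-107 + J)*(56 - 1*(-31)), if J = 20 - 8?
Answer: -8265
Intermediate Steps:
J = 12
(-107 + J)*(56 - 1*(-31)) = (-107 + 12)*(56 - 1*(-31)) = -95*(56 + 31) = -95*87 = -8265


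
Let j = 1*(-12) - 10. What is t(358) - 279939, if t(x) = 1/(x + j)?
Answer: -94059503/336 ≈ -2.7994e+5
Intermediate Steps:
j = -22 (j = -12 - 10 = -22)
t(x) = 1/(-22 + x) (t(x) = 1/(x - 22) = 1/(-22 + x))
t(358) - 279939 = 1/(-22 + 358) - 279939 = 1/336 - 279939 = -94059503/336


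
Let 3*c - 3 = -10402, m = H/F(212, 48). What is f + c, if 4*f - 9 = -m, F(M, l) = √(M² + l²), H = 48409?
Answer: -41569/12 - 48409*√2953/47248 ≈ -3519.8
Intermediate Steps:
m = 48409*√2953/11812 (m = 48409/(√(212² + 48²)) = 48409/(√(44944 + 2304)) = 48409/(√47248) = 48409/((4*√2953)) = 48409*(√2953/11812) = 48409*√2953/11812 ≈ 222.71)
c = -10399/3 (c = 1 + (⅓)*(-10402) = 1 - 10402/3 = -10399/3 ≈ -3466.3)
f = 9/4 - 48409*√2953/47248 (f = 9/4 + (-48409*√2953/11812)/4 = 9/4 - 48409*√2953/47248 ≈ -53.427)
f + c = (9/4 - 48409*√2953/47248) - 10399/3 = -41569/12 - 48409*√2953/47248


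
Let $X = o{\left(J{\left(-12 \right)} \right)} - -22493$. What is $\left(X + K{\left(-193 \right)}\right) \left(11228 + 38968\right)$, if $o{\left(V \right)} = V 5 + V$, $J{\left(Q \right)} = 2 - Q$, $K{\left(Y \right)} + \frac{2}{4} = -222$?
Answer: $1122106482$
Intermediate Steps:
$K{\left(Y \right)} = - \frac{445}{2}$ ($K{\left(Y \right)} = - \frac{1}{2} - 222 = - \frac{445}{2}$)
$o{\left(V \right)} = 6 V$ ($o{\left(V \right)} = 5 V + V = 6 V$)
$X = 22577$ ($X = 6 \left(2 - -12\right) - -22493 = 6 \left(2 + 12\right) + 22493 = 6 \cdot 14 + 22493 = 84 + 22493 = 22577$)
$\left(X + K{\left(-193 \right)}\right) \left(11228 + 38968\right) = \left(22577 - \frac{445}{2}\right) \left(11228 + 38968\right) = \frac{44709}{2} \cdot 50196 = 1122106482$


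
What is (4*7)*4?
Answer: 112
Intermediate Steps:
(4*7)*4 = 28*4 = 112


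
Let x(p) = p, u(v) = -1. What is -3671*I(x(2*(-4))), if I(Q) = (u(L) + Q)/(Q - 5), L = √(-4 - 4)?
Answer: -33039/13 ≈ -2541.5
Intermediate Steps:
L = 2*I*√2 (L = √(-8) = 2*I*√2 ≈ 2.8284*I)
I(Q) = (-1 + Q)/(-5 + Q) (I(Q) = (-1 + Q)/(Q - 5) = (-1 + Q)/(-5 + Q))
-3671*I(x(2*(-4))) = -3671*(-1 + 2*(-4))/(-5 + 2*(-4)) = -3671*(-1 - 8)/(-5 - 8) = -3671*(-9)/(-13) = -(-3671)*(-9)/13 = -3671*9/13 = -33039/13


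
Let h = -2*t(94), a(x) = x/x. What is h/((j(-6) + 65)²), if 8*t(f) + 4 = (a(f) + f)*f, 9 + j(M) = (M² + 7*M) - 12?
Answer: -4463/2888 ≈ -1.5454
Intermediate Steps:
j(M) = -21 + M² + 7*M (j(M) = -9 + ((M² + 7*M) - 12) = -9 + (-12 + M² + 7*M) = -21 + M² + 7*M)
a(x) = 1
t(f) = -½ + f*(1 + f)/8 (t(f) = -½ + ((1 + f)*f)/8 = -½ + (f*(1 + f))/8 = -½ + f*(1 + f)/8)
h = -4463/2 (h = -2*(-½ + (⅛)*94 + (⅛)*94²) = -2*(-½ + 47/4 + (⅛)*8836) = -2*(-½ + 47/4 + 2209/2) = -2*4463/4 = -4463/2 ≈ -2231.5)
h/((j(-6) + 65)²) = -4463/(2*((-21 + (-6)² + 7*(-6)) + 65)²) = -4463/(2*((-21 + 36 - 42) + 65)²) = -4463/(2*(-27 + 65)²) = -4463/(2*(38²)) = -4463/2/1444 = -4463/2*1/1444 = -4463/2888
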